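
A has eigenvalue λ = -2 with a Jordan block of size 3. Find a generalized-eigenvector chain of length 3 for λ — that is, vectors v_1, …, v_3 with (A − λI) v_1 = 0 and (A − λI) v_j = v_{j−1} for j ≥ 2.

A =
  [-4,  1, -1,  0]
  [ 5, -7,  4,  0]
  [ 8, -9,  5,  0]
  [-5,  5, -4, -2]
A Jordan chain for λ = -2 of length 3:
v_1 = (1, -3, -5, 3)ᵀ
v_2 = (-2, 5, 8, -5)ᵀ
v_3 = (1, 0, 0, 0)ᵀ

Let N = A − (-2)·I. We want v_3 with N^3 v_3 = 0 but N^2 v_3 ≠ 0; then v_{j-1} := N · v_j for j = 3, …, 2.

Pick v_3 = (1, 0, 0, 0)ᵀ.
Then v_2 = N · v_3 = (-2, 5, 8, -5)ᵀ.
Then v_1 = N · v_2 = (1, -3, -5, 3)ᵀ.

Sanity check: (A − (-2)·I) v_1 = (0, 0, 0, 0)ᵀ = 0. ✓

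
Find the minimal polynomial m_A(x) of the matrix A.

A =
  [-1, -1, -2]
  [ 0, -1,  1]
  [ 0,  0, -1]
x^3 + 3*x^2 + 3*x + 1

The characteristic polynomial is χ_A(x) = (x + 1)^3, so the eigenvalues are known. The minimal polynomial is
  m_A(x) = Π_λ (x − λ)^{k_λ}
where k_λ is the size of the *largest* Jordan block for λ (equivalently, the smallest k with (A − λI)^k v = 0 for every generalised eigenvector v of λ).

  λ = -1: largest Jordan block has size 3, contributing (x + 1)^3

So m_A(x) = (x + 1)^3 = x^3 + 3*x^2 + 3*x + 1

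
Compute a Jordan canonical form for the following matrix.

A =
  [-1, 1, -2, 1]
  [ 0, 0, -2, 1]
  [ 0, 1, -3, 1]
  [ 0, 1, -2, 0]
J_2(-1) ⊕ J_1(-1) ⊕ J_1(-1)

The characteristic polynomial is
  det(x·I − A) = x^4 + 4*x^3 + 6*x^2 + 4*x + 1 = (x + 1)^4

Eigenvalues and multiplicities (the geometric multiplicity of λ is n − rank(A − λI), which equals the number of Jordan blocks for λ):
  λ = -1: algebraic multiplicity = 4, geometric multiplicity = 3

Determining the block sizes for each eigenvalue:
  λ = -1: 3 blocks summing to 4 forces exactly one block of size 2 and the rest size 1 → block sizes [2, 1, 1]

Assembling the blocks gives a Jordan form
J =
  [-1,  1,  0,  0]
  [ 0, -1,  0,  0]
  [ 0,  0, -1,  0]
  [ 0,  0,  0, -1]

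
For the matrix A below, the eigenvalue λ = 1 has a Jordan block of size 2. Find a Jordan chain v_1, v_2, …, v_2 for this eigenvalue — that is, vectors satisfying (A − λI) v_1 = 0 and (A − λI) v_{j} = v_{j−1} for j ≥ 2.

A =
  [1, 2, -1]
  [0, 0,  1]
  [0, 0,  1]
A Jordan chain for λ = 1 of length 2:
v_1 = (1, 0, 0)ᵀ
v_2 = (0, 1, 1)ᵀ

Let N = A − (1)·I. We want v_2 with N^2 v_2 = 0 but N^1 v_2 ≠ 0; then v_{j-1} := N · v_j for j = 2, …, 2.

Pick v_2 = (0, 1, 1)ᵀ.
Then v_1 = N · v_2 = (1, 0, 0)ᵀ.

Sanity check: (A − (1)·I) v_1 = (0, 0, 0)ᵀ = 0. ✓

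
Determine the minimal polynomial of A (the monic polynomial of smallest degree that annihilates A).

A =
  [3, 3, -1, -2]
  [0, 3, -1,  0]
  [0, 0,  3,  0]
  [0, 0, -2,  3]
x^3 - 9*x^2 + 27*x - 27

The characteristic polynomial is χ_A(x) = (x - 3)^4, so the eigenvalues are known. The minimal polynomial is
  m_A(x) = Π_λ (x − λ)^{k_λ}
where k_λ is the size of the *largest* Jordan block for λ (equivalently, the smallest k with (A − λI)^k v = 0 for every generalised eigenvector v of λ).

  λ = 3: largest Jordan block has size 3, contributing (x − 3)^3

So m_A(x) = (x - 3)^3 = x^3 - 9*x^2 + 27*x - 27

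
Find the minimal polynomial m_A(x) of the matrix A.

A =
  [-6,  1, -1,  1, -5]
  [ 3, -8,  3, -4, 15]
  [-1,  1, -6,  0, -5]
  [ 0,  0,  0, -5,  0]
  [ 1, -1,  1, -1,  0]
x^2 + 10*x + 25

The characteristic polynomial is χ_A(x) = (x + 5)^5, so the eigenvalues are known. The minimal polynomial is
  m_A(x) = Π_λ (x − λ)^{k_λ}
where k_λ is the size of the *largest* Jordan block for λ (equivalently, the smallest k with (A − λI)^k v = 0 for every generalised eigenvector v of λ).

  λ = -5: largest Jordan block has size 2, contributing (x + 5)^2

So m_A(x) = (x + 5)^2 = x^2 + 10*x + 25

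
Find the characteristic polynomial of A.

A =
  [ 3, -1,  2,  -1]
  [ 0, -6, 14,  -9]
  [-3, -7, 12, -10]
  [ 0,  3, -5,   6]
x^4 - 15*x^3 + 81*x^2 - 189*x + 162

Expanding det(x·I − A) (e.g. by cofactor expansion or by noting that A is similar to its Jordan form J, which has the same characteristic polynomial as A) gives
  χ_A(x) = x^4 - 15*x^3 + 81*x^2 - 189*x + 162
which factors as (x - 6)*(x - 3)^3. The eigenvalues (with algebraic multiplicities) are λ = 3 with multiplicity 3, λ = 6 with multiplicity 1.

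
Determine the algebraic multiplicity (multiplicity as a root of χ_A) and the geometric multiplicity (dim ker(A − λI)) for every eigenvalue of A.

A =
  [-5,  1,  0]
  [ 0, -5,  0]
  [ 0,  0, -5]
λ = -5: alg = 3, geom = 2

Step 1 — factor the characteristic polynomial to read off the algebraic multiplicities:
  χ_A(x) = (x + 5)^3

Step 2 — compute geometric multiplicities via the rank-nullity identity g(λ) = n − rank(A − λI):
  rank(A − (-5)·I) = 1, so dim ker(A − (-5)·I) = n − 1 = 2

Summary:
  λ = -5: algebraic multiplicity = 3, geometric multiplicity = 2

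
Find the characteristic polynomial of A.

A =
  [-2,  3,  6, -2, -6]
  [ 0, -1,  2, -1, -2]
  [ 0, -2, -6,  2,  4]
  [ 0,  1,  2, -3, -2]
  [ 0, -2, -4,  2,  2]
x^5 + 10*x^4 + 40*x^3 + 80*x^2 + 80*x + 32

Expanding det(x·I − A) (e.g. by cofactor expansion or by noting that A is similar to its Jordan form J, which has the same characteristic polynomial as A) gives
  χ_A(x) = x^5 + 10*x^4 + 40*x^3 + 80*x^2 + 80*x + 32
which factors as (x + 2)^5. The eigenvalues (with algebraic multiplicities) are λ = -2 with multiplicity 5.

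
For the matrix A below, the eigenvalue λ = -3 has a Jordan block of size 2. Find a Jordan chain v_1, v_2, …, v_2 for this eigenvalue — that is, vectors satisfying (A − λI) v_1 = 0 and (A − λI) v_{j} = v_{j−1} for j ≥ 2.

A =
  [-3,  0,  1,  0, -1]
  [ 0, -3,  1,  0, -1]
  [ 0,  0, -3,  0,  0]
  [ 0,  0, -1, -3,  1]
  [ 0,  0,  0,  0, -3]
A Jordan chain for λ = -3 of length 2:
v_1 = (1, 1, 0, -1, 0)ᵀ
v_2 = (0, 0, 1, 0, 0)ᵀ

Let N = A − (-3)·I. We want v_2 with N^2 v_2 = 0 but N^1 v_2 ≠ 0; then v_{j-1} := N · v_j for j = 2, …, 2.

Pick v_2 = (0, 0, 1, 0, 0)ᵀ.
Then v_1 = N · v_2 = (1, 1, 0, -1, 0)ᵀ.

Sanity check: (A − (-3)·I) v_1 = (0, 0, 0, 0, 0)ᵀ = 0. ✓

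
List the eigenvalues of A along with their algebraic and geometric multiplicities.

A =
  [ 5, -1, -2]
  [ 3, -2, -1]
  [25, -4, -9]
λ = -2: alg = 3, geom = 1

Step 1 — factor the characteristic polynomial to read off the algebraic multiplicities:
  χ_A(x) = (x + 2)^3

Step 2 — compute geometric multiplicities via the rank-nullity identity g(λ) = n − rank(A − λI):
  rank(A − (-2)·I) = 2, so dim ker(A − (-2)·I) = n − 2 = 1

Summary:
  λ = -2: algebraic multiplicity = 3, geometric multiplicity = 1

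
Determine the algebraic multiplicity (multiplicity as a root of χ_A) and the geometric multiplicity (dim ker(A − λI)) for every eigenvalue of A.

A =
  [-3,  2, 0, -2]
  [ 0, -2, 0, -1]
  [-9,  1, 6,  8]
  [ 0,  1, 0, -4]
λ = -3: alg = 3, geom = 2; λ = 6: alg = 1, geom = 1

Step 1 — factor the characteristic polynomial to read off the algebraic multiplicities:
  χ_A(x) = (x - 6)*(x + 3)^3

Step 2 — compute geometric multiplicities via the rank-nullity identity g(λ) = n − rank(A − λI):
  rank(A − (-3)·I) = 2, so dim ker(A − (-3)·I) = n − 2 = 2
  rank(A − (6)·I) = 3, so dim ker(A − (6)·I) = n − 3 = 1

Summary:
  λ = -3: algebraic multiplicity = 3, geometric multiplicity = 2
  λ = 6: algebraic multiplicity = 1, geometric multiplicity = 1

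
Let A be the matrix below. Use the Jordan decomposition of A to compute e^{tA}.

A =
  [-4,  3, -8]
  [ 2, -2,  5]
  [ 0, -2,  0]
e^{tA} =
  [5*t^2*exp(-2*t) - 2*t*exp(-2*t) + exp(-2*t), 5*t^2*exp(-2*t) + 3*t*exp(-2*t), 15*t^2*exp(-2*t)/2 - 8*t*exp(-2*t)]
  [-2*t^2*exp(-2*t) + 2*t*exp(-2*t), -2*t^2*exp(-2*t) + exp(-2*t), -3*t^2*exp(-2*t) + 5*t*exp(-2*t)]
  [-2*t^2*exp(-2*t), -2*t^2*exp(-2*t) - 2*t*exp(-2*t), -3*t^2*exp(-2*t) + 2*t*exp(-2*t) + exp(-2*t)]

Strategy: write A = P · J · P⁻¹ where J is a Jordan canonical form, so e^{tA} = P · e^{tJ} · P⁻¹, and e^{tJ} can be computed block-by-block.

A has Jordan form
J =
  [-2,  1,  0]
  [ 0, -2,  1]
  [ 0,  0, -2]
(up to reordering of blocks).

Per-block formulas:
  For a 3×3 Jordan block J_3(-2): exp(t · J_3(-2)) = e^(-2t)·(I + t·N + (t^2/2)·N^2), where N is the 3×3 nilpotent shift.

After assembling e^{tJ} and conjugating by P, we get:

e^{tA} =
  [5*t^2*exp(-2*t) - 2*t*exp(-2*t) + exp(-2*t), 5*t^2*exp(-2*t) + 3*t*exp(-2*t), 15*t^2*exp(-2*t)/2 - 8*t*exp(-2*t)]
  [-2*t^2*exp(-2*t) + 2*t*exp(-2*t), -2*t^2*exp(-2*t) + exp(-2*t), -3*t^2*exp(-2*t) + 5*t*exp(-2*t)]
  [-2*t^2*exp(-2*t), -2*t^2*exp(-2*t) - 2*t*exp(-2*t), -3*t^2*exp(-2*t) + 2*t*exp(-2*t) + exp(-2*t)]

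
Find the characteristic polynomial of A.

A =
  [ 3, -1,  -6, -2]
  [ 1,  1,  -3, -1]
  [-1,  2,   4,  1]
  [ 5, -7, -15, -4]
x^4 - 4*x^3 + 6*x^2 - 4*x + 1

Expanding det(x·I − A) (e.g. by cofactor expansion or by noting that A is similar to its Jordan form J, which has the same characteristic polynomial as A) gives
  χ_A(x) = x^4 - 4*x^3 + 6*x^2 - 4*x + 1
which factors as (x - 1)^4. The eigenvalues (with algebraic multiplicities) are λ = 1 with multiplicity 4.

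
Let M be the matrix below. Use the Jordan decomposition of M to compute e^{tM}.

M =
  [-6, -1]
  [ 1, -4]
e^{tM} =
  [-t*exp(-5*t) + exp(-5*t), -t*exp(-5*t)]
  [t*exp(-5*t), t*exp(-5*t) + exp(-5*t)]

Strategy: write M = P · J · P⁻¹ where J is a Jordan canonical form, so e^{tM} = P · e^{tJ} · P⁻¹, and e^{tJ} can be computed block-by-block.

M has Jordan form
J =
  [-5,  1]
  [ 0, -5]
(up to reordering of blocks).

Per-block formulas:
  For a 2×2 Jordan block J_2(-5): exp(t · J_2(-5)) = e^(-5t)·(I + t·N), where N is the 2×2 nilpotent shift.

After assembling e^{tJ} and conjugating by P, we get:

e^{tM} =
  [-t*exp(-5*t) + exp(-5*t), -t*exp(-5*t)]
  [t*exp(-5*t), t*exp(-5*t) + exp(-5*t)]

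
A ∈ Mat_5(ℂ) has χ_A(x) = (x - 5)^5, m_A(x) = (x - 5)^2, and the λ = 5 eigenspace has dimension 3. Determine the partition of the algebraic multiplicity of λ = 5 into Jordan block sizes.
Block sizes for λ = 5: [2, 2, 1]

Step 1 — from the characteristic polynomial, algebraic multiplicity of λ = 5 is 5. From dim ker(A − (5)·I) = 3, there are exactly 3 Jordan blocks for λ = 5.
Step 2 — from the minimal polynomial, the factor (x − 5)^2 tells us the largest block for λ = 5 has size 2.
Step 3 — with total size 5, 3 blocks, and largest block 2, the block sizes (in nonincreasing order) are [2, 2, 1].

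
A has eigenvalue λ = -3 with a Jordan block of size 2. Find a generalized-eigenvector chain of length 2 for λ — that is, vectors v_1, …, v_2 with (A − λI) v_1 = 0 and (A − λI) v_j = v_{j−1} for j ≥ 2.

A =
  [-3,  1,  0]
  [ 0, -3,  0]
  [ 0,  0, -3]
A Jordan chain for λ = -3 of length 2:
v_1 = (1, 0, 0)ᵀ
v_2 = (0, 1, 0)ᵀ

Let N = A − (-3)·I. We want v_2 with N^2 v_2 = 0 but N^1 v_2 ≠ 0; then v_{j-1} := N · v_j for j = 2, …, 2.

Pick v_2 = (0, 1, 0)ᵀ.
Then v_1 = N · v_2 = (1, 0, 0)ᵀ.

Sanity check: (A − (-3)·I) v_1 = (0, 0, 0)ᵀ = 0. ✓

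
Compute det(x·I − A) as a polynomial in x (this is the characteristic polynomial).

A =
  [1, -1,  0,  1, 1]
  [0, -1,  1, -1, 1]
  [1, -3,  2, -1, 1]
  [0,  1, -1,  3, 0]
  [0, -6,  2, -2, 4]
x^5 - 9*x^4 + 32*x^3 - 56*x^2 + 48*x - 16

Expanding det(x·I − A) (e.g. by cofactor expansion or by noting that A is similar to its Jordan form J, which has the same characteristic polynomial as A) gives
  χ_A(x) = x^5 - 9*x^4 + 32*x^3 - 56*x^2 + 48*x - 16
which factors as (x - 2)^4*(x - 1). The eigenvalues (with algebraic multiplicities) are λ = 1 with multiplicity 1, λ = 2 with multiplicity 4.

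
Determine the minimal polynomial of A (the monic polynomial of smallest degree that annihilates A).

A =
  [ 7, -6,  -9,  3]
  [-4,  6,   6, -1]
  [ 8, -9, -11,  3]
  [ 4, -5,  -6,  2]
x^2 - 2*x + 1

The characteristic polynomial is χ_A(x) = (x - 1)^4, so the eigenvalues are known. The minimal polynomial is
  m_A(x) = Π_λ (x − λ)^{k_λ}
where k_λ is the size of the *largest* Jordan block for λ (equivalently, the smallest k with (A − λI)^k v = 0 for every generalised eigenvector v of λ).

  λ = 1: largest Jordan block has size 2, contributing (x − 1)^2

So m_A(x) = (x - 1)^2 = x^2 - 2*x + 1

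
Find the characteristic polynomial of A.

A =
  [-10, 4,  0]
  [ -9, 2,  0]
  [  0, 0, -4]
x^3 + 12*x^2 + 48*x + 64

Expanding det(x·I − A) (e.g. by cofactor expansion or by noting that A is similar to its Jordan form J, which has the same characteristic polynomial as A) gives
  χ_A(x) = x^3 + 12*x^2 + 48*x + 64
which factors as (x + 4)^3. The eigenvalues (with algebraic multiplicities) are λ = -4 with multiplicity 3.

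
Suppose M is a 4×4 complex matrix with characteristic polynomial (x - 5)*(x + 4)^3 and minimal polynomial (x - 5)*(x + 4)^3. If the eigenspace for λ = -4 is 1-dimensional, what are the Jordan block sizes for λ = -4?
Block sizes for λ = -4: [3]

Step 1 — from the characteristic polynomial, algebraic multiplicity of λ = -4 is 3. From dim ker(M − (-4)·I) = 1, there are exactly 1 Jordan blocks for λ = -4.
Step 2 — from the minimal polynomial, the factor (x + 4)^3 tells us the largest block for λ = -4 has size 3.
Step 3 — with total size 3, 1 blocks, and largest block 3, the block sizes (in nonincreasing order) are [3].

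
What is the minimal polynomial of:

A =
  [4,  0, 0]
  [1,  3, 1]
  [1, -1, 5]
x^2 - 8*x + 16

The characteristic polynomial is χ_A(x) = (x - 4)^3, so the eigenvalues are known. The minimal polynomial is
  m_A(x) = Π_λ (x − λ)^{k_λ}
where k_λ is the size of the *largest* Jordan block for λ (equivalently, the smallest k with (A − λI)^k v = 0 for every generalised eigenvector v of λ).

  λ = 4: largest Jordan block has size 2, contributing (x − 4)^2

So m_A(x) = (x - 4)^2 = x^2 - 8*x + 16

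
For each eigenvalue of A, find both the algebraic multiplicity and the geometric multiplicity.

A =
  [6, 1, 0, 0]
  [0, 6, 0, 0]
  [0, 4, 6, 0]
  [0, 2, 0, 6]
λ = 6: alg = 4, geom = 3

Step 1 — factor the characteristic polynomial to read off the algebraic multiplicities:
  χ_A(x) = (x - 6)^4

Step 2 — compute geometric multiplicities via the rank-nullity identity g(λ) = n − rank(A − λI):
  rank(A − (6)·I) = 1, so dim ker(A − (6)·I) = n − 1 = 3

Summary:
  λ = 6: algebraic multiplicity = 4, geometric multiplicity = 3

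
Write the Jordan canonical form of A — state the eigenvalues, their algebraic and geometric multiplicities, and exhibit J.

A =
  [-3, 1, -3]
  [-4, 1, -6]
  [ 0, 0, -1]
J_2(-1) ⊕ J_1(-1)

The characteristic polynomial is
  det(x·I − A) = x^3 + 3*x^2 + 3*x + 1 = (x + 1)^3

Eigenvalues and multiplicities (the geometric multiplicity of λ is n − rank(A − λI), which equals the number of Jordan blocks for λ):
  λ = -1: algebraic multiplicity = 3, geometric multiplicity = 2

Determining the block sizes for each eigenvalue:
  λ = -1: 2 blocks summing to 3 forces exactly one block of size 2 and the rest size 1 → block sizes [2, 1]

Assembling the blocks gives a Jordan form
J =
  [-1,  1,  0]
  [ 0, -1,  0]
  [ 0,  0, -1]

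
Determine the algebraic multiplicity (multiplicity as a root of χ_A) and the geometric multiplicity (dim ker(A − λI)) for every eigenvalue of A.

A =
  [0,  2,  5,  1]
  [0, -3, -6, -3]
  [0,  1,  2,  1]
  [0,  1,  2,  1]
λ = 0: alg = 4, geom = 2

Step 1 — factor the characteristic polynomial to read off the algebraic multiplicities:
  χ_A(x) = x^4

Step 2 — compute geometric multiplicities via the rank-nullity identity g(λ) = n − rank(A − λI):
  rank(A − (0)·I) = 2, so dim ker(A − (0)·I) = n − 2 = 2

Summary:
  λ = 0: algebraic multiplicity = 4, geometric multiplicity = 2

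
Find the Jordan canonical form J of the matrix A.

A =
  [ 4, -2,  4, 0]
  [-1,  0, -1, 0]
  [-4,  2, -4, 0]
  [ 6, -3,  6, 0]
J_3(0) ⊕ J_1(0)

The characteristic polynomial is
  det(x·I − A) = x^4

Eigenvalues and multiplicities (the geometric multiplicity of λ is n − rank(A − λI), which equals the number of Jordan blocks for λ):
  λ = 0: algebraic multiplicity = 4, geometric multiplicity = 2

Determining the block sizes for each eigenvalue:
  λ = 0: with am = 4 and gm = 2, the partition is not yet determined (e.g. several partitions of 4 into 2 parts exist). Let N = A − (0)·I. Computing rank(N^1) = 2, rank(N^2) = 1, rank(N^3) = 0; the number of blocks of size ≥ j is rank(N^{j−1}) − rank(N^j), giving [2, 1, 1]. So we have 1 block(s) of size 3, 1 block(s) of size 1 → block sizes [3, 1]

Assembling the blocks gives a Jordan form
J =
  [0, 1, 0, 0]
  [0, 0, 1, 0]
  [0, 0, 0, 0]
  [0, 0, 0, 0]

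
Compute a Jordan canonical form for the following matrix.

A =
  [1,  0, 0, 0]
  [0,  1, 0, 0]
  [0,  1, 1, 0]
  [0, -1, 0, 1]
J_2(1) ⊕ J_1(1) ⊕ J_1(1)

The characteristic polynomial is
  det(x·I − A) = x^4 - 4*x^3 + 6*x^2 - 4*x + 1 = (x - 1)^4

Eigenvalues and multiplicities (the geometric multiplicity of λ is n − rank(A − λI), which equals the number of Jordan blocks for λ):
  λ = 1: algebraic multiplicity = 4, geometric multiplicity = 3

Determining the block sizes for each eigenvalue:
  λ = 1: 3 blocks summing to 4 forces exactly one block of size 2 and the rest size 1 → block sizes [2, 1, 1]

Assembling the blocks gives a Jordan form
J =
  [1, 1, 0, 0]
  [0, 1, 0, 0]
  [0, 0, 1, 0]
  [0, 0, 0, 1]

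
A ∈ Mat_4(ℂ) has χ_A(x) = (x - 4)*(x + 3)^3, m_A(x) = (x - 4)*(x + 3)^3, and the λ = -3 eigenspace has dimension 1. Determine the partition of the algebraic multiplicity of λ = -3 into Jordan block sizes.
Block sizes for λ = -3: [3]

Step 1 — from the characteristic polynomial, algebraic multiplicity of λ = -3 is 3. From dim ker(A − (-3)·I) = 1, there are exactly 1 Jordan blocks for λ = -3.
Step 2 — from the minimal polynomial, the factor (x + 3)^3 tells us the largest block for λ = -3 has size 3.
Step 3 — with total size 3, 1 blocks, and largest block 3, the block sizes (in nonincreasing order) are [3].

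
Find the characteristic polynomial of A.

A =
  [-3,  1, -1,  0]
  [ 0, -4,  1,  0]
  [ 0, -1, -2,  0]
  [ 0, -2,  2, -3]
x^4 + 12*x^3 + 54*x^2 + 108*x + 81

Expanding det(x·I − A) (e.g. by cofactor expansion or by noting that A is similar to its Jordan form J, which has the same characteristic polynomial as A) gives
  χ_A(x) = x^4 + 12*x^3 + 54*x^2 + 108*x + 81
which factors as (x + 3)^4. The eigenvalues (with algebraic multiplicities) are λ = -3 with multiplicity 4.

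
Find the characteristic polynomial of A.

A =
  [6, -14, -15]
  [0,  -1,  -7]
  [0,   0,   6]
x^3 - 11*x^2 + 24*x + 36

Expanding det(x·I − A) (e.g. by cofactor expansion or by noting that A is similar to its Jordan form J, which has the same characteristic polynomial as A) gives
  χ_A(x) = x^3 - 11*x^2 + 24*x + 36
which factors as (x - 6)^2*(x + 1). The eigenvalues (with algebraic multiplicities) are λ = -1 with multiplicity 1, λ = 6 with multiplicity 2.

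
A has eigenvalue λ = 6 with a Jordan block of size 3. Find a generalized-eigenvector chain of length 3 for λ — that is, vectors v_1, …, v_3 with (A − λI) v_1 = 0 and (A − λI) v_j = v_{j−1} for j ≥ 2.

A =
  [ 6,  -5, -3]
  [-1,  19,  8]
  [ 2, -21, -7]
A Jordan chain for λ = 6 of length 3:
v_1 = (-1, 3, -5)ᵀ
v_2 = (0, -1, 2)ᵀ
v_3 = (1, 0, 0)ᵀ

Let N = A − (6)·I. We want v_3 with N^3 v_3 = 0 but N^2 v_3 ≠ 0; then v_{j-1} := N · v_j for j = 3, …, 2.

Pick v_3 = (1, 0, 0)ᵀ.
Then v_2 = N · v_3 = (0, -1, 2)ᵀ.
Then v_1 = N · v_2 = (-1, 3, -5)ᵀ.

Sanity check: (A − (6)·I) v_1 = (0, 0, 0)ᵀ = 0. ✓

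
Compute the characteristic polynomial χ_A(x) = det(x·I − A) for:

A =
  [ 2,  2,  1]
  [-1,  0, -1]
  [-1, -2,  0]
x^3 - 2*x^2 + x

Expanding det(x·I − A) (e.g. by cofactor expansion or by noting that A is similar to its Jordan form J, which has the same characteristic polynomial as A) gives
  χ_A(x) = x^3 - 2*x^2 + x
which factors as x*(x - 1)^2. The eigenvalues (with algebraic multiplicities) are λ = 0 with multiplicity 1, λ = 1 with multiplicity 2.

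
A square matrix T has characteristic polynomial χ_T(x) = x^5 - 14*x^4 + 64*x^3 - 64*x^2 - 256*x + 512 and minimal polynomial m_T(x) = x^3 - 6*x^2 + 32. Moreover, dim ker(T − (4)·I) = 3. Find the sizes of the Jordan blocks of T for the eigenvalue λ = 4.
Block sizes for λ = 4: [2, 1, 1]

Step 1 — from the characteristic polynomial, algebraic multiplicity of λ = 4 is 4. From dim ker(T − (4)·I) = 3, there are exactly 3 Jordan blocks for λ = 4.
Step 2 — from the minimal polynomial, the factor (x − 4)^2 tells us the largest block for λ = 4 has size 2.
Step 3 — with total size 4, 3 blocks, and largest block 2, the block sizes (in nonincreasing order) are [2, 1, 1].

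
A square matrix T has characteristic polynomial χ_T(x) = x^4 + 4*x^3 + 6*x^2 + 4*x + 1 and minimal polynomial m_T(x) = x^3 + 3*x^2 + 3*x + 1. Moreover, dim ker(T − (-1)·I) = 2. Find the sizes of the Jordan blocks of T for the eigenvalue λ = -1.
Block sizes for λ = -1: [3, 1]

Step 1 — from the characteristic polynomial, algebraic multiplicity of λ = -1 is 4. From dim ker(T − (-1)·I) = 2, there are exactly 2 Jordan blocks for λ = -1.
Step 2 — from the minimal polynomial, the factor (x + 1)^3 tells us the largest block for λ = -1 has size 3.
Step 3 — with total size 4, 2 blocks, and largest block 3, the block sizes (in nonincreasing order) are [3, 1].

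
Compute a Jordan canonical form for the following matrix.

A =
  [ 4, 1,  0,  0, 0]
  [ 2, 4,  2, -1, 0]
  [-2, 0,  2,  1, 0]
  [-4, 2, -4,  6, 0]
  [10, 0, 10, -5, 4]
J_3(4) ⊕ J_1(4) ⊕ J_1(4)

The characteristic polynomial is
  det(x·I − A) = x^5 - 20*x^4 + 160*x^3 - 640*x^2 + 1280*x - 1024 = (x - 4)^5

Eigenvalues and multiplicities (the geometric multiplicity of λ is n − rank(A − λI), which equals the number of Jordan blocks for λ):
  λ = 4: algebraic multiplicity = 5, geometric multiplicity = 3

Determining the block sizes for each eigenvalue:
  λ = 4: with am = 5 and gm = 3, the partition is not yet determined (e.g. several partitions of 5 into 3 parts exist). Let N = A − (4)·I. Computing rank(N^1) = 2, rank(N^2) = 1, rank(N^3) = 0; the number of blocks of size ≥ j is rank(N^{j−1}) − rank(N^j), giving [3, 1, 1]. So we have 1 block(s) of size 3, 2 block(s) of size 1 → block sizes [3, 1, 1]

Assembling the blocks gives a Jordan form
J =
  [4, 1, 0, 0, 0]
  [0, 4, 1, 0, 0]
  [0, 0, 4, 0, 0]
  [0, 0, 0, 4, 0]
  [0, 0, 0, 0, 4]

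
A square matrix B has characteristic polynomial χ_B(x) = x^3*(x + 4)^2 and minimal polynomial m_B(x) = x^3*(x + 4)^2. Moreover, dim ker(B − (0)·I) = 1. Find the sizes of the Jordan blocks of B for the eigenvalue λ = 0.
Block sizes for λ = 0: [3]

Step 1 — from the characteristic polynomial, algebraic multiplicity of λ = 0 is 3. From dim ker(B − (0)·I) = 1, there are exactly 1 Jordan blocks for λ = 0.
Step 2 — from the minimal polynomial, the factor (x − 0)^3 tells us the largest block for λ = 0 has size 3.
Step 3 — with total size 3, 1 blocks, and largest block 3, the block sizes (in nonincreasing order) are [3].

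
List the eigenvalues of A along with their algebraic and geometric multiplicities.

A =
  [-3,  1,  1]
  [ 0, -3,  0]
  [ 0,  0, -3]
λ = -3: alg = 3, geom = 2

Step 1 — factor the characteristic polynomial to read off the algebraic multiplicities:
  χ_A(x) = (x + 3)^3

Step 2 — compute geometric multiplicities via the rank-nullity identity g(λ) = n − rank(A − λI):
  rank(A − (-3)·I) = 1, so dim ker(A − (-3)·I) = n − 1 = 2

Summary:
  λ = -3: algebraic multiplicity = 3, geometric multiplicity = 2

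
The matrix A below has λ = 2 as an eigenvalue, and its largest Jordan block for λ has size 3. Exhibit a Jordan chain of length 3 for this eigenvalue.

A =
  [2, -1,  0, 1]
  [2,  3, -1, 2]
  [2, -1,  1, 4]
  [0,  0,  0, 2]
A Jordan chain for λ = 2 of length 3:
v_1 = (-2, 0, -4, 0)ᵀ
v_2 = (0, 2, 2, 0)ᵀ
v_3 = (1, 0, 0, 0)ᵀ

Let N = A − (2)·I. We want v_3 with N^3 v_3 = 0 but N^2 v_3 ≠ 0; then v_{j-1} := N · v_j for j = 3, …, 2.

Pick v_3 = (1, 0, 0, 0)ᵀ.
Then v_2 = N · v_3 = (0, 2, 2, 0)ᵀ.
Then v_1 = N · v_2 = (-2, 0, -4, 0)ᵀ.

Sanity check: (A − (2)·I) v_1 = (0, 0, 0, 0)ᵀ = 0. ✓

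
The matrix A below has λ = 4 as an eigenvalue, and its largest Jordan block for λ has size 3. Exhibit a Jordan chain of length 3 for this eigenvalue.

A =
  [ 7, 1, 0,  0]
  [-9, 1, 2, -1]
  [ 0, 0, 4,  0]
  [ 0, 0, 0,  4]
A Jordan chain for λ = 4 of length 3:
v_1 = (2, -6, 0, 0)ᵀ
v_2 = (0, 2, 0, 0)ᵀ
v_3 = (0, 0, 1, 0)ᵀ

Let N = A − (4)·I. We want v_3 with N^3 v_3 = 0 but N^2 v_3 ≠ 0; then v_{j-1} := N · v_j for j = 3, …, 2.

Pick v_3 = (0, 0, 1, 0)ᵀ.
Then v_2 = N · v_3 = (0, 2, 0, 0)ᵀ.
Then v_1 = N · v_2 = (2, -6, 0, 0)ᵀ.

Sanity check: (A − (4)·I) v_1 = (0, 0, 0, 0)ᵀ = 0. ✓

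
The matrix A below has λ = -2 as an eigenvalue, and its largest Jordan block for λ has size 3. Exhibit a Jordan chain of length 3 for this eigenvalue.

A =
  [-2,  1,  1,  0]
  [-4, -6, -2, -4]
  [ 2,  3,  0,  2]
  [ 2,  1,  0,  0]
A Jordan chain for λ = -2 of length 3:
v_1 = (-2, 4, -4, 0)ᵀ
v_2 = (0, -4, 2, 2)ᵀ
v_3 = (1, 0, 0, 0)ᵀ

Let N = A − (-2)·I. We want v_3 with N^3 v_3 = 0 but N^2 v_3 ≠ 0; then v_{j-1} := N · v_j for j = 3, …, 2.

Pick v_3 = (1, 0, 0, 0)ᵀ.
Then v_2 = N · v_3 = (0, -4, 2, 2)ᵀ.
Then v_1 = N · v_2 = (-2, 4, -4, 0)ᵀ.

Sanity check: (A − (-2)·I) v_1 = (0, 0, 0, 0)ᵀ = 0. ✓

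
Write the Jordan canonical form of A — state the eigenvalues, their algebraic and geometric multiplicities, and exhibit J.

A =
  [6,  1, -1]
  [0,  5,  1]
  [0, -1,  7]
J_2(6) ⊕ J_1(6)

The characteristic polynomial is
  det(x·I − A) = x^3 - 18*x^2 + 108*x - 216 = (x - 6)^3

Eigenvalues and multiplicities (the geometric multiplicity of λ is n − rank(A − λI), which equals the number of Jordan blocks for λ):
  λ = 6: algebraic multiplicity = 3, geometric multiplicity = 2

Determining the block sizes for each eigenvalue:
  λ = 6: 2 blocks summing to 3 forces exactly one block of size 2 and the rest size 1 → block sizes [2, 1]

Assembling the blocks gives a Jordan form
J =
  [6, 1, 0]
  [0, 6, 0]
  [0, 0, 6]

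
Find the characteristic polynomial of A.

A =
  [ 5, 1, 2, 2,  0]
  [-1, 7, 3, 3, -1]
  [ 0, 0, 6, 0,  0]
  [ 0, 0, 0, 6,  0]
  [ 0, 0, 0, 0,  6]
x^5 - 30*x^4 + 360*x^3 - 2160*x^2 + 6480*x - 7776

Expanding det(x·I − A) (e.g. by cofactor expansion or by noting that A is similar to its Jordan form J, which has the same characteristic polynomial as A) gives
  χ_A(x) = x^5 - 30*x^4 + 360*x^3 - 2160*x^2 + 6480*x - 7776
which factors as (x - 6)^5. The eigenvalues (with algebraic multiplicities) are λ = 6 with multiplicity 5.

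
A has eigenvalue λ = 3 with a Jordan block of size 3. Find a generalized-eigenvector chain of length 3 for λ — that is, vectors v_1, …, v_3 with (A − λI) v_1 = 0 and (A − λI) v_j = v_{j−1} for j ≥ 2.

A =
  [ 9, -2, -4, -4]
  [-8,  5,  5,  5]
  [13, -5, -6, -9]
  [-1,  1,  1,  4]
A Jordan chain for λ = 3 of length 3:
v_1 = (4, -4, 10, -2)ᵀ
v_2 = (6, -8, 13, -1)ᵀ
v_3 = (1, 0, 0, 0)ᵀ

Let N = A − (3)·I. We want v_3 with N^3 v_3 = 0 but N^2 v_3 ≠ 0; then v_{j-1} := N · v_j for j = 3, …, 2.

Pick v_3 = (1, 0, 0, 0)ᵀ.
Then v_2 = N · v_3 = (6, -8, 13, -1)ᵀ.
Then v_1 = N · v_2 = (4, -4, 10, -2)ᵀ.

Sanity check: (A − (3)·I) v_1 = (0, 0, 0, 0)ᵀ = 0. ✓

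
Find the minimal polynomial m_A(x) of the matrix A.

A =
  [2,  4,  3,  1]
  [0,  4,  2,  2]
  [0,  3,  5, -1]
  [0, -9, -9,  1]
x^4 - 12*x^3 + 52*x^2 - 96*x + 64

The characteristic polynomial is χ_A(x) = (x - 4)^2*(x - 2)^2, so the eigenvalues are known. The minimal polynomial is
  m_A(x) = Π_λ (x − λ)^{k_λ}
where k_λ is the size of the *largest* Jordan block for λ (equivalently, the smallest k with (A − λI)^k v = 0 for every generalised eigenvector v of λ).

  λ = 2: largest Jordan block has size 2, contributing (x − 2)^2
  λ = 4: largest Jordan block has size 2, contributing (x − 4)^2

So m_A(x) = (x - 4)^2*(x - 2)^2 = x^4 - 12*x^3 + 52*x^2 - 96*x + 64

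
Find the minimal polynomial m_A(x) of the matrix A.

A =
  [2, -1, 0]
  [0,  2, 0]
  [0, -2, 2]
x^2 - 4*x + 4

The characteristic polynomial is χ_A(x) = (x - 2)^3, so the eigenvalues are known. The minimal polynomial is
  m_A(x) = Π_λ (x − λ)^{k_λ}
where k_λ is the size of the *largest* Jordan block for λ (equivalently, the smallest k with (A − λI)^k v = 0 for every generalised eigenvector v of λ).

  λ = 2: largest Jordan block has size 2, contributing (x − 2)^2

So m_A(x) = (x - 2)^2 = x^2 - 4*x + 4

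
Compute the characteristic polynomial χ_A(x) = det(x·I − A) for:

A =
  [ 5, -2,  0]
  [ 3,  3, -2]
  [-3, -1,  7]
x^3 - 15*x^2 + 75*x - 125

Expanding det(x·I − A) (e.g. by cofactor expansion or by noting that A is similar to its Jordan form J, which has the same characteristic polynomial as A) gives
  χ_A(x) = x^3 - 15*x^2 + 75*x - 125
which factors as (x - 5)^3. The eigenvalues (with algebraic multiplicities) are λ = 5 with multiplicity 3.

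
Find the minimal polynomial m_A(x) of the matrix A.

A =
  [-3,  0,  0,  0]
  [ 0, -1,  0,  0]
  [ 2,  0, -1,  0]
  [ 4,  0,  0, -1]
x^2 + 4*x + 3

The characteristic polynomial is χ_A(x) = (x + 1)^3*(x + 3), so the eigenvalues are known. The minimal polynomial is
  m_A(x) = Π_λ (x − λ)^{k_λ}
where k_λ is the size of the *largest* Jordan block for λ (equivalently, the smallest k with (A − λI)^k v = 0 for every generalised eigenvector v of λ).

  λ = -3: largest Jordan block has size 1, contributing (x + 3)
  λ = -1: largest Jordan block has size 1, contributing (x + 1)

So m_A(x) = (x + 1)*(x + 3) = x^2 + 4*x + 3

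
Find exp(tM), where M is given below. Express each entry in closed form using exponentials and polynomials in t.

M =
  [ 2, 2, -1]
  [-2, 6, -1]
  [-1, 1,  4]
e^{tM} =
  [t^2*exp(4*t)/2 - 2*t*exp(4*t) + exp(4*t), -t^2*exp(4*t)/2 + 2*t*exp(4*t), -t*exp(4*t)]
  [t^2*exp(4*t)/2 - 2*t*exp(4*t), -t^2*exp(4*t)/2 + 2*t*exp(4*t) + exp(4*t), -t*exp(4*t)]
  [-t*exp(4*t), t*exp(4*t), exp(4*t)]

Strategy: write M = P · J · P⁻¹ where J is a Jordan canonical form, so e^{tM} = P · e^{tJ} · P⁻¹, and e^{tJ} can be computed block-by-block.

M has Jordan form
J =
  [4, 1, 0]
  [0, 4, 1]
  [0, 0, 4]
(up to reordering of blocks).

Per-block formulas:
  For a 3×3 Jordan block J_3(4): exp(t · J_3(4)) = e^(4t)·(I + t·N + (t^2/2)·N^2), where N is the 3×3 nilpotent shift.

After assembling e^{tJ} and conjugating by P, we get:

e^{tM} =
  [t^2*exp(4*t)/2 - 2*t*exp(4*t) + exp(4*t), -t^2*exp(4*t)/2 + 2*t*exp(4*t), -t*exp(4*t)]
  [t^2*exp(4*t)/2 - 2*t*exp(4*t), -t^2*exp(4*t)/2 + 2*t*exp(4*t) + exp(4*t), -t*exp(4*t)]
  [-t*exp(4*t), t*exp(4*t), exp(4*t)]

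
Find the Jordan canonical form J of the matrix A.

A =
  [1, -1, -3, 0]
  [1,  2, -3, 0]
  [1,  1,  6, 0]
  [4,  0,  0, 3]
J_3(3) ⊕ J_1(3)

The characteristic polynomial is
  det(x·I − A) = x^4 - 12*x^3 + 54*x^2 - 108*x + 81 = (x - 3)^4

Eigenvalues and multiplicities (the geometric multiplicity of λ is n − rank(A − λI), which equals the number of Jordan blocks for λ):
  λ = 3: algebraic multiplicity = 4, geometric multiplicity = 2

Determining the block sizes for each eigenvalue:
  λ = 3: with am = 4 and gm = 2, the partition is not yet determined (e.g. several partitions of 4 into 2 parts exist). Let N = A − (3)·I. Computing rank(N^1) = 2, rank(N^2) = 1, rank(N^3) = 0; the number of blocks of size ≥ j is rank(N^{j−1}) − rank(N^j), giving [2, 1, 1]. So we have 1 block(s) of size 3, 1 block(s) of size 1 → block sizes [3, 1]

Assembling the blocks gives a Jordan form
J =
  [3, 1, 0, 0]
  [0, 3, 1, 0]
  [0, 0, 3, 0]
  [0, 0, 0, 3]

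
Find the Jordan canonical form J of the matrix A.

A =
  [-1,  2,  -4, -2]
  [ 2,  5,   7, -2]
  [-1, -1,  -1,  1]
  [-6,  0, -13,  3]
J_1(-3) ⊕ J_3(3)

The characteristic polynomial is
  det(x·I − A) = x^4 - 6*x^3 + 54*x - 81 = (x - 3)^3*(x + 3)

Eigenvalues and multiplicities (the geometric multiplicity of λ is n − rank(A − λI), which equals the number of Jordan blocks for λ):
  λ = -3: algebraic multiplicity = 1, geometric multiplicity = 1
  λ = 3: algebraic multiplicity = 3, geometric multiplicity = 1

Determining the block sizes for each eigenvalue:
  λ = -3: one block (gm = 1), so the single block has size am = 1 → block sizes [1]
  λ = 3: one block (gm = 1), so the single block has size am = 3 → block sizes [3]

Assembling the blocks gives a Jordan form
J =
  [-3, 0, 0, 0]
  [ 0, 3, 1, 0]
  [ 0, 0, 3, 1]
  [ 0, 0, 0, 3]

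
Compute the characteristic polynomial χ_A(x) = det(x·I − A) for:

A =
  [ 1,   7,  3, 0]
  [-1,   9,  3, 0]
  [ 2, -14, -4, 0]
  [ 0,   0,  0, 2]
x^4 - 8*x^3 + 24*x^2 - 32*x + 16

Expanding det(x·I − A) (e.g. by cofactor expansion or by noting that A is similar to its Jordan form J, which has the same characteristic polynomial as A) gives
  χ_A(x) = x^4 - 8*x^3 + 24*x^2 - 32*x + 16
which factors as (x - 2)^4. The eigenvalues (with algebraic multiplicities) are λ = 2 with multiplicity 4.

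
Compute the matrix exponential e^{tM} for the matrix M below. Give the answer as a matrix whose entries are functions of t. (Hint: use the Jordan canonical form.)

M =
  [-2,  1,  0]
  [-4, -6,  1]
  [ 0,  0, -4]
e^{tM} =
  [2*t*exp(-4*t) + exp(-4*t), t*exp(-4*t), t^2*exp(-4*t)/2]
  [-4*t*exp(-4*t), -2*t*exp(-4*t) + exp(-4*t), -t^2*exp(-4*t) + t*exp(-4*t)]
  [0, 0, exp(-4*t)]

Strategy: write M = P · J · P⁻¹ where J is a Jordan canonical form, so e^{tM} = P · e^{tJ} · P⁻¹, and e^{tJ} can be computed block-by-block.

M has Jordan form
J =
  [-4,  1,  0]
  [ 0, -4,  1]
  [ 0,  0, -4]
(up to reordering of blocks).

Per-block formulas:
  For a 3×3 Jordan block J_3(-4): exp(t · J_3(-4)) = e^(-4t)·(I + t·N + (t^2/2)·N^2), where N is the 3×3 nilpotent shift.

After assembling e^{tJ} and conjugating by P, we get:

e^{tM} =
  [2*t*exp(-4*t) + exp(-4*t), t*exp(-4*t), t^2*exp(-4*t)/2]
  [-4*t*exp(-4*t), -2*t*exp(-4*t) + exp(-4*t), -t^2*exp(-4*t) + t*exp(-4*t)]
  [0, 0, exp(-4*t)]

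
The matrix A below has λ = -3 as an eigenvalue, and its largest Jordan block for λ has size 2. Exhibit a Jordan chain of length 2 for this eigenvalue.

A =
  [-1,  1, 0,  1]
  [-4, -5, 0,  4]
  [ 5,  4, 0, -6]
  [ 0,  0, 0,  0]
A Jordan chain for λ = -3 of length 2:
v_1 = (1, -2, 1, 0)ᵀ
v_2 = (1, -1, 0, 0)ᵀ

Let N = A − (-3)·I. We want v_2 with N^2 v_2 = 0 but N^1 v_2 ≠ 0; then v_{j-1} := N · v_j for j = 2, …, 2.

Pick v_2 = (1, -1, 0, 0)ᵀ.
Then v_1 = N · v_2 = (1, -2, 1, 0)ᵀ.

Sanity check: (A − (-3)·I) v_1 = (0, 0, 0, 0)ᵀ = 0. ✓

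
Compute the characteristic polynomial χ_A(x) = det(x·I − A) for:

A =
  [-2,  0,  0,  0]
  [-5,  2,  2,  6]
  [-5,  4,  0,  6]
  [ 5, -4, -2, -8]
x^4 + 8*x^3 + 24*x^2 + 32*x + 16

Expanding det(x·I − A) (e.g. by cofactor expansion or by noting that A is similar to its Jordan form J, which has the same characteristic polynomial as A) gives
  χ_A(x) = x^4 + 8*x^3 + 24*x^2 + 32*x + 16
which factors as (x + 2)^4. The eigenvalues (with algebraic multiplicities) are λ = -2 with multiplicity 4.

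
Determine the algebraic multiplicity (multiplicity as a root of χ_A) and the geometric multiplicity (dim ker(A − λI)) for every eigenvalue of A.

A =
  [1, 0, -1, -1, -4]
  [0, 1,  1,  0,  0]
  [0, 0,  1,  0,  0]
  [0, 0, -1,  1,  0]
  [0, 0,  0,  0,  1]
λ = 1: alg = 5, geom = 3

Step 1 — factor the characteristic polynomial to read off the algebraic multiplicities:
  χ_A(x) = (x - 1)^5

Step 2 — compute geometric multiplicities via the rank-nullity identity g(λ) = n − rank(A − λI):
  rank(A − (1)·I) = 2, so dim ker(A − (1)·I) = n − 2 = 3

Summary:
  λ = 1: algebraic multiplicity = 5, geometric multiplicity = 3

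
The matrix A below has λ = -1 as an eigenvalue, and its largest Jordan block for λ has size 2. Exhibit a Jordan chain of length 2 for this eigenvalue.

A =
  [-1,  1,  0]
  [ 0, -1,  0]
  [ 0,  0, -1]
A Jordan chain for λ = -1 of length 2:
v_1 = (1, 0, 0)ᵀ
v_2 = (0, 1, 0)ᵀ

Let N = A − (-1)·I. We want v_2 with N^2 v_2 = 0 but N^1 v_2 ≠ 0; then v_{j-1} := N · v_j for j = 2, …, 2.

Pick v_2 = (0, 1, 0)ᵀ.
Then v_1 = N · v_2 = (1, 0, 0)ᵀ.

Sanity check: (A − (-1)·I) v_1 = (0, 0, 0)ᵀ = 0. ✓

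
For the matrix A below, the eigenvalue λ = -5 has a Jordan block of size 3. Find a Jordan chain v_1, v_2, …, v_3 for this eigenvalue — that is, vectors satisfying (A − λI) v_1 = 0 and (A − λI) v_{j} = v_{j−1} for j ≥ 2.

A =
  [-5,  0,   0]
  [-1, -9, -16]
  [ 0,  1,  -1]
A Jordan chain for λ = -5 of length 3:
v_1 = (0, 4, -1)ᵀ
v_2 = (0, -1, 0)ᵀ
v_3 = (1, 0, 0)ᵀ

Let N = A − (-5)·I. We want v_3 with N^3 v_3 = 0 but N^2 v_3 ≠ 0; then v_{j-1} := N · v_j for j = 3, …, 2.

Pick v_3 = (1, 0, 0)ᵀ.
Then v_2 = N · v_3 = (0, -1, 0)ᵀ.
Then v_1 = N · v_2 = (0, 4, -1)ᵀ.

Sanity check: (A − (-5)·I) v_1 = (0, 0, 0)ᵀ = 0. ✓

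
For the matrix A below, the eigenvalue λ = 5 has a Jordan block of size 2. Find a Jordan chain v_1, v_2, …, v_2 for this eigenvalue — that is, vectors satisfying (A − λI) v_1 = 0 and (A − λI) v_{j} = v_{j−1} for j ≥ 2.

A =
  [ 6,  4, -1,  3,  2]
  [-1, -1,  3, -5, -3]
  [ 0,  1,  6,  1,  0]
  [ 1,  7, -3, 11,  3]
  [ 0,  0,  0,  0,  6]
A Jordan chain for λ = 5 of length 2:
v_1 = (1, -1, 0, 1, 0)ᵀ
v_2 = (1, 0, 0, 0, 0)ᵀ

Let N = A − (5)·I. We want v_2 with N^2 v_2 = 0 but N^1 v_2 ≠ 0; then v_{j-1} := N · v_j for j = 2, …, 2.

Pick v_2 = (1, 0, 0, 0, 0)ᵀ.
Then v_1 = N · v_2 = (1, -1, 0, 1, 0)ᵀ.

Sanity check: (A − (5)·I) v_1 = (0, 0, 0, 0, 0)ᵀ = 0. ✓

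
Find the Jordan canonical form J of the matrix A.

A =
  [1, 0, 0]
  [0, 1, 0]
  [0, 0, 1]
J_1(1) ⊕ J_1(1) ⊕ J_1(1)

The characteristic polynomial is
  det(x·I − A) = x^3 - 3*x^2 + 3*x - 1 = (x - 1)^3

Eigenvalues and multiplicities (the geometric multiplicity of λ is n − rank(A − λI), which equals the number of Jordan blocks for λ):
  λ = 1: algebraic multiplicity = 3, geometric multiplicity = 3

Determining the block sizes for each eigenvalue:
  λ = 1: gm = am = 3, so every block has size 1 → block sizes [1, 1, 1]

Assembling the blocks gives a Jordan form
J =
  [1, 0, 0]
  [0, 1, 0]
  [0, 0, 1]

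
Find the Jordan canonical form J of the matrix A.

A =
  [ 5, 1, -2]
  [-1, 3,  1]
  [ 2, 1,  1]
J_3(3)

The characteristic polynomial is
  det(x·I − A) = x^3 - 9*x^2 + 27*x - 27 = (x - 3)^3

Eigenvalues and multiplicities (the geometric multiplicity of λ is n − rank(A − λI), which equals the number of Jordan blocks for λ):
  λ = 3: algebraic multiplicity = 3, geometric multiplicity = 1

Determining the block sizes for each eigenvalue:
  λ = 3: one block (gm = 1), so the single block has size am = 3 → block sizes [3]

Assembling the blocks gives a Jordan form
J =
  [3, 1, 0]
  [0, 3, 1]
  [0, 0, 3]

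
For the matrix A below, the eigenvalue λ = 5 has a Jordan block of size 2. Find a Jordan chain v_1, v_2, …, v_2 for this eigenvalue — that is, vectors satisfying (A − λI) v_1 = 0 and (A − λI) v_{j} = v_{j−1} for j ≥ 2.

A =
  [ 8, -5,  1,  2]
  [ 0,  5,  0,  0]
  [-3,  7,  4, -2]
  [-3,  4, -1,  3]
A Jordan chain for λ = 5 of length 2:
v_1 = (3, 0, -3, -3)ᵀ
v_2 = (1, 0, 0, 0)ᵀ

Let N = A − (5)·I. We want v_2 with N^2 v_2 = 0 but N^1 v_2 ≠ 0; then v_{j-1} := N · v_j for j = 2, …, 2.

Pick v_2 = (1, 0, 0, 0)ᵀ.
Then v_1 = N · v_2 = (3, 0, -3, -3)ᵀ.

Sanity check: (A − (5)·I) v_1 = (0, 0, 0, 0)ᵀ = 0. ✓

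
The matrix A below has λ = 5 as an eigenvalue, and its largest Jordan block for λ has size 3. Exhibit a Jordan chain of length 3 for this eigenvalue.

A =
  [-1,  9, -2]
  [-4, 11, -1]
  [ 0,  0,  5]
A Jordan chain for λ = 5 of length 3:
v_1 = (3, 2, 0)ᵀ
v_2 = (-2, -1, 0)ᵀ
v_3 = (0, 0, 1)ᵀ

Let N = A − (5)·I. We want v_3 with N^3 v_3 = 0 but N^2 v_3 ≠ 0; then v_{j-1} := N · v_j for j = 3, …, 2.

Pick v_3 = (0, 0, 1)ᵀ.
Then v_2 = N · v_3 = (-2, -1, 0)ᵀ.
Then v_1 = N · v_2 = (3, 2, 0)ᵀ.

Sanity check: (A − (5)·I) v_1 = (0, 0, 0)ᵀ = 0. ✓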